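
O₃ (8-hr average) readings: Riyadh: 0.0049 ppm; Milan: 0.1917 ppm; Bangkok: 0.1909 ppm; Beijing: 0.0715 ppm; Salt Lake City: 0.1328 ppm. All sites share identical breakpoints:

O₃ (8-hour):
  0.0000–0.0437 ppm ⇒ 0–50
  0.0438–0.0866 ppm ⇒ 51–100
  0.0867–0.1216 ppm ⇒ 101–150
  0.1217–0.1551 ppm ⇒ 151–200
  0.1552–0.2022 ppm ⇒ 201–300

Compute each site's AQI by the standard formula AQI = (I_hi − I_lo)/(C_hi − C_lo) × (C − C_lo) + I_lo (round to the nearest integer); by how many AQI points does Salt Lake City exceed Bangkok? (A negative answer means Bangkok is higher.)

-109

Riyadh: row 0.0000–0.0437 (AQI 0–50). (50−0)·(0.0049−0.0000)/(0.0437−0.0000) + 0 = 50·0.0049/0.0437 + 0 ≈ 5.61 → 6.
Milan 0.1917: bracket 0.1552–0.2022 → index 201–300; slope 99/0.0470, offset 0.0365.
AQI = 201 + 99/0.0470·0.0365 ≈ 277.88 ⇒ 278.
Bangkok: row 0.1552–0.2022 (AQI 201–300). (300−201)·(0.1909−0.1552)/(0.2022−0.1552) + 201 = 99·0.0357/0.0470 + 201 ≈ 276.20 → 276.
Beijing: 0.0715 ∈ [0.0438, 0.0866] ↔ index [51, 100].
51 + (0.0715−0.0438)·(100−51)/(0.0866−0.0438) = 51 + 0.0277·49/0.0428 ≈ 82.71, so AQI = 83.
Salt Lake City: row 0.1217–0.1551 (AQI 151–200). (200−151)·(0.1328−0.1217)/(0.1551−0.1217) + 151 = 49·0.0111/0.0334 + 151 ≈ 167.28 → 167.
AQIs: Riyadh=6, Milan=278, Bangkok=276, Beijing=83, Salt Lake City=167. Salt Lake City (167) − Bangkok (276) = -109.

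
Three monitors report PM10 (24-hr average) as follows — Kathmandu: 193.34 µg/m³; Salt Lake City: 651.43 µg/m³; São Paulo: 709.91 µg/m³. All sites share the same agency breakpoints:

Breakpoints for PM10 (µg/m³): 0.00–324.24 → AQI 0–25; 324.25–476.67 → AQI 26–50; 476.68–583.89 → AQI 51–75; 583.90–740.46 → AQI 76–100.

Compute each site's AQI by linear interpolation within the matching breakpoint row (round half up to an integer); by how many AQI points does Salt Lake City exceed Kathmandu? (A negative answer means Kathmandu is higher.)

71

Kathmandu: 193.34 lies in 0.00–324.24, so I_lo=0, I_hi=25, C_lo=0.00, C_hi=324.24.
(25−0)/(324.24−0.00) × (193.34−0.00) + 0 = 25/324.24 × 193.34 + 0 ≈ 14.91 → 15.
Salt Lake City 651.43: bracket 583.90–740.46 → index 76–100; slope 24/156.56, offset 67.53.
AQI = 76 + 24/156.56·67.53 ≈ 86.35 ⇒ 86.
São Paulo: row 583.90–740.46 (AQI 76–100). (100−76)·(709.91−583.90)/(740.46−583.90) + 76 = 24·126.01/156.56 + 76 ≈ 95.32 → 95.
AQIs: Kathmandu=15, Salt Lake City=86, São Paulo=95. Salt Lake City (86) − Kathmandu (15) = 71.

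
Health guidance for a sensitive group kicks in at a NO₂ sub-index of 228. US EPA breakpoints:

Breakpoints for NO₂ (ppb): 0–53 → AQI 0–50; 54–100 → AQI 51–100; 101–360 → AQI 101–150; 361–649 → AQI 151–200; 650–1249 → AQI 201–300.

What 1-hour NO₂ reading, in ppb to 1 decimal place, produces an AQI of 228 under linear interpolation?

AQI 228 lies in the 201–300 band, which corresponds to 650–1249 ppb.
C = 650 + (228−201)×(1249−650)/(300−201) = 650 + 27×599/99 ≈ 813.364 ppb → 813.4 ppb to 1 dp.

813.4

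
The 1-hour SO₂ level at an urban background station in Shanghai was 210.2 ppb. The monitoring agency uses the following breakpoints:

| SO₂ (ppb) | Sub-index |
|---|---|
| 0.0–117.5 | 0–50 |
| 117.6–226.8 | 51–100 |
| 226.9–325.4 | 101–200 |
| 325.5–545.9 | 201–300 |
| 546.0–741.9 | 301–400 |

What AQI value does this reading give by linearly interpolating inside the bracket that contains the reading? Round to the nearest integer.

SO₂: 210.2 lies in 117.6–226.8, so I_lo=51, I_hi=100, C_lo=117.6, C_hi=226.8.
(100−51)/(226.8−117.6) × (210.2−117.6) + 51 = 49/109.2 × 92.6 + 51 ≈ 92.55 → 93.

93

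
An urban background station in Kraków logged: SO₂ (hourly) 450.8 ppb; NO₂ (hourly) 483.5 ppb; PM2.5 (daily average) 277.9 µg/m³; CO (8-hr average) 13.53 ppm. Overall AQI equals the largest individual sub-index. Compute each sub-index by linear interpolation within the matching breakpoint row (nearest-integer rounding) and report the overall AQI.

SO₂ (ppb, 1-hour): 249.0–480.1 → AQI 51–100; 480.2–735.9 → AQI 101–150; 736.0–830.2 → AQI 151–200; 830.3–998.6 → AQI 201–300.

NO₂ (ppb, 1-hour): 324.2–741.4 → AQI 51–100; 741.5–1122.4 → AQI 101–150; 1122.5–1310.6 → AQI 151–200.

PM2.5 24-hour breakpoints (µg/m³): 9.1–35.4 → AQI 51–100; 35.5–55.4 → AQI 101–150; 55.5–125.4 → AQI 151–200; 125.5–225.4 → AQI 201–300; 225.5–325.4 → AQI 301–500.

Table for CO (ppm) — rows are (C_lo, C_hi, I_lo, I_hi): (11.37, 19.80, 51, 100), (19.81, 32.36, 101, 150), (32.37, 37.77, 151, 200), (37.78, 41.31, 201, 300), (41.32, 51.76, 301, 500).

405

SO₂: row 249.0–480.1 (AQI 51–100). (100−51)·(450.8−249.0)/(480.1−249.0) + 51 = 49·201.8/231.1 + 51 ≈ 93.79 → 94.
NO₂: row 324.2–741.4 (AQI 51–100). (100−51)·(483.5−324.2)/(741.4−324.2) + 51 = 49·159.3/417.2 + 51 ≈ 69.71 → 70.
PM2.5: 277.9 lies in 225.5–325.4, so I_lo=301, I_hi=500, C_lo=225.5, C_hi=325.4.
(500−301)/(325.4−225.5) × (277.9−225.5) + 301 = 199/99.9 × 52.4 + 301 ≈ 405.38 → 405.
CO: row 11.37–19.80 (AQI 51–100). (100−51)·(13.53−11.37)/(19.80−11.37) + 51 = 49·2.16/8.43 + 51 ≈ 63.56 → 64.
Sub-indices: SO₂→94, NO₂→70, PM2.5→405, CO→64. Overall AQI = max = 405; dominant pollutant is PM2.5.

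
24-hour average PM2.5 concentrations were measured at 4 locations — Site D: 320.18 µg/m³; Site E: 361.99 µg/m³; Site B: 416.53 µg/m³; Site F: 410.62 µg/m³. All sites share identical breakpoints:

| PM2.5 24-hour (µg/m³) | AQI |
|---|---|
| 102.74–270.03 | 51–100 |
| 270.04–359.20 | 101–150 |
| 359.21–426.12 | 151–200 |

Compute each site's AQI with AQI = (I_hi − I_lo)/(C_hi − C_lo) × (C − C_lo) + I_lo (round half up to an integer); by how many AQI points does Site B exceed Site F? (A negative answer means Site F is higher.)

Site D: row 270.04–359.20 (AQI 101–150). (150−101)·(320.18−270.04)/(359.20−270.04) + 101 = 49·50.14/89.16 + 101 ≈ 128.56 → 129.
Site E: row 359.21–426.12 (AQI 151–200). (200−151)·(361.99−359.21)/(426.12−359.21) + 151 = 49·2.78/66.91 + 151 ≈ 153.04 → 153.
Site B: 416.53 lies in 359.21–426.12, so I_lo=151, I_hi=200, C_lo=359.21, C_hi=426.12.
(200−151)/(426.12−359.21) × (416.53−359.21) + 151 = 49/66.91 × 57.32 + 151 ≈ 192.98 → 193.
Site F 410.62: bracket 359.21–426.12 → index 151–200; slope 49/66.91, offset 51.41.
AQI = 151 + 49/66.91·51.41 ≈ 188.65 ⇒ 189.
AQIs: Site D=129, Site E=153, Site B=193, Site F=189. Site B (193) − Site F (189) = 4.

4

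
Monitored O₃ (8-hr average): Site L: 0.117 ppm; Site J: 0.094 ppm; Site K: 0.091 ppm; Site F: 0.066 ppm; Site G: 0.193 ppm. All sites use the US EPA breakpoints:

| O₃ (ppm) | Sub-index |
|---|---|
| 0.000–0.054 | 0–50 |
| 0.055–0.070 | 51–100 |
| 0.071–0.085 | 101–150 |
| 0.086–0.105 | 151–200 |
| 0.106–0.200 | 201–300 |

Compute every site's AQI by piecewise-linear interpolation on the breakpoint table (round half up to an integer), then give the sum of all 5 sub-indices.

Site L: 0.117 lies in 0.106–0.200, so I_lo=201, I_hi=300, C_lo=0.106, C_hi=0.200.
(300−201)/(0.200−0.106) × (0.117−0.106) + 201 = 99/0.094 × 0.011 + 201 ≈ 212.59 → 213.
Site J: row 0.086–0.105 (AQI 151–200). (200−151)·(0.094−0.086)/(0.105−0.086) + 151 = 49·0.008/0.019 + 151 ≈ 171.63 → 172.
Site K: row 0.086–0.105 (AQI 151–200). (200−151)·(0.091−0.086)/(0.105−0.086) + 151 = 49·0.005/0.019 + 151 ≈ 163.89 → 164.
Site F 0.066: bracket 0.055–0.070 → index 51–100; slope 49/0.015, offset 0.011.
AQI = 51 + 49/0.015·0.011 ≈ 86.93 ⇒ 87.
Site G: row 0.106–0.200 (AQI 201–300). (300−201)·(0.193−0.106)/(0.200−0.106) + 201 = 99·0.087/0.094 + 201 ≈ 292.63 → 293.
AQIs: Site L=213, Site J=172, Site K=164, Site F=87, Site G=293. Sum = 213 + 172 + 164 + 87 + 293 = 929.

929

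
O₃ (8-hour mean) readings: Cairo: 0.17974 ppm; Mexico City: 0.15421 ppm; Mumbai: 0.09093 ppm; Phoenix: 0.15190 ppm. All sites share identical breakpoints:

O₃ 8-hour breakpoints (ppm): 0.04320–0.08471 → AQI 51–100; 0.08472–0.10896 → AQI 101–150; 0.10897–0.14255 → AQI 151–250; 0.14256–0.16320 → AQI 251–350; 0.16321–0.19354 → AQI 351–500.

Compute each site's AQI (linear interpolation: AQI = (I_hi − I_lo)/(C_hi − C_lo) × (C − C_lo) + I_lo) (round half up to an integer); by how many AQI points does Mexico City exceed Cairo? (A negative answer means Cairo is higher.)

Cairo: row 0.16321–0.19354 (AQI 351–500). (500−351)·(0.17974−0.16321)/(0.19354−0.16321) + 351 = 149·0.01653/0.03033 + 351 ≈ 432.21 → 432.
Mexico City: 0.15421 ∈ [0.14256, 0.16320] ↔ index [251, 350].
251 + (0.15421−0.14256)·(350−251)/(0.16320−0.14256) = 251 + 0.01165·99/0.02064 ≈ 306.88, so AQI = 307.
Mumbai: 0.09093 lies in 0.08472–0.10896, so I_lo=101, I_hi=150, C_lo=0.08472, C_hi=0.10896.
(150−101)/(0.10896−0.08472) × (0.09093−0.08472) + 101 = 49/0.02424 × 0.00621 + 101 ≈ 113.55 → 114.
Phoenix: row 0.14256–0.16320 (AQI 251–350). (350−251)·(0.15190−0.14256)/(0.16320−0.14256) + 251 = 99·0.00934/0.02064 + 251 ≈ 295.80 → 296.
AQIs: Cairo=432, Mexico City=307, Mumbai=114, Phoenix=296. Mexico City (307) − Cairo (432) = -125.

-125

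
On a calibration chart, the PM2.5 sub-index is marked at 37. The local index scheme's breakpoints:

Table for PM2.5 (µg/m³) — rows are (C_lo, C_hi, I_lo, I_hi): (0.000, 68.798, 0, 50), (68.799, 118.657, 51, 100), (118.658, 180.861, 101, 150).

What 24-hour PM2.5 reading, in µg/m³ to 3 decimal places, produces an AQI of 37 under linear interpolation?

AQI 37 lies in the 0–50 band, which corresponds to 0.000–68.798 µg/m³.
C = 0.000 + (37−0)×(68.798−0.000)/(50−0) = 0.000 + 37×68.798/50 ≈ 50.91052 µg/m³ → 50.911 µg/m³ to 3 dp.

50.911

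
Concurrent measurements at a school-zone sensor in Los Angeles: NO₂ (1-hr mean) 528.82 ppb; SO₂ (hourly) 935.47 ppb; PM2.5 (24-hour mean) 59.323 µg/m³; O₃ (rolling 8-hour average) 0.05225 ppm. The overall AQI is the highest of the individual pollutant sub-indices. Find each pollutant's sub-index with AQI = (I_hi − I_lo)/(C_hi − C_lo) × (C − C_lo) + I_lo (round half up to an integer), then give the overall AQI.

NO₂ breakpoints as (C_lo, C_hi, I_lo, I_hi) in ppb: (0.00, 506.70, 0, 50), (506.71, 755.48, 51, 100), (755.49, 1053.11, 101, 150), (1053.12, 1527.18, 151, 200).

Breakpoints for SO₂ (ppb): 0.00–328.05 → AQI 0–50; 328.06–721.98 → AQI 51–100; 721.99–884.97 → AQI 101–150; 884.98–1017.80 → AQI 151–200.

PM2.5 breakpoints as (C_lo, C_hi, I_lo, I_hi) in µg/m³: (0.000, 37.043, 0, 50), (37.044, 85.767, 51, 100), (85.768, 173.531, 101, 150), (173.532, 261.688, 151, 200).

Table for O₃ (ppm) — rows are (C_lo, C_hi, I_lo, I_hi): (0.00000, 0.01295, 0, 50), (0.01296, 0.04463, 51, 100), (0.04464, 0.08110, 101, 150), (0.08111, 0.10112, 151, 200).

NO₂: row 506.71–755.48 (AQI 51–100). (100−51)·(528.82−506.71)/(755.48−506.71) + 51 = 49·22.11/248.77 + 51 ≈ 55.35 → 55.
SO₂: 935.47 lies in 884.98–1017.80, so I_lo=151, I_hi=200, C_lo=884.98, C_hi=1017.80.
(200−151)/(1017.80−884.98) × (935.47−884.98) + 151 = 49/132.82 × 50.49 + 151 ≈ 169.63 → 170.
PM2.5 59.323: bracket 37.044–85.767 → index 51–100; slope 49/48.723, offset 22.279.
AQI = 51 + 49/48.723·22.279 ≈ 73.41 ⇒ 73.
O₃: 0.05225 ∈ [0.04464, 0.08110] ↔ index [101, 150].
101 + (0.05225−0.04464)·(150−101)/(0.08110−0.04464) = 101 + 0.00761·49/0.03646 ≈ 111.23, so AQI = 111.
Sub-indices: NO₂→55, SO₂→170, PM2.5→73, O₃→111. Overall AQI = max = 170; dominant pollutant is SO₂.
AQI 170: Unhealthy.

170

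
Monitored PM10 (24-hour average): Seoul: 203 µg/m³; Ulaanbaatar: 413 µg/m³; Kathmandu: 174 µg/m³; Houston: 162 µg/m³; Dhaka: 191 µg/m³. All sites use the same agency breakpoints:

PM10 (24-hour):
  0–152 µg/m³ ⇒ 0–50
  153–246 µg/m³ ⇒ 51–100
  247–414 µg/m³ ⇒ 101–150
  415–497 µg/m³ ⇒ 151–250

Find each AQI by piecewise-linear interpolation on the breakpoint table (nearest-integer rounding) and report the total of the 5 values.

416

Seoul 203: bracket 153–246 → index 51–100; slope 49/93, offset 50.
AQI = 51 + 49/93·50 ≈ 77.34 ⇒ 77.
Ulaanbaatar: row 247–414 (AQI 101–150). (150−101)·(413−247)/(414−247) + 101 = 49·166/167 + 101 ≈ 149.71 → 150.
Kathmandu: 174 lies in 153–246, so I_lo=51, I_hi=100, C_lo=153, C_hi=246.
(100−51)/(246−153) × (174−153) + 51 = 49/93 × 21 + 51 ≈ 62.06 → 62.
Houston: 162 ∈ [153, 246] ↔ index [51, 100].
51 + (162−153)·(100−51)/(246−153) = 51 + 9·49/93 ≈ 55.74, so AQI = 56.
Dhaka 191: bracket 153–246 → index 51–100; slope 49/93, offset 38.
AQI = 51 + 49/93·38 ≈ 71.02 ⇒ 71.
AQIs: Seoul=77, Ulaanbaatar=150, Kathmandu=62, Houston=56, Dhaka=71. Sum = 77 + 150 + 62 + 56 + 71 = 416.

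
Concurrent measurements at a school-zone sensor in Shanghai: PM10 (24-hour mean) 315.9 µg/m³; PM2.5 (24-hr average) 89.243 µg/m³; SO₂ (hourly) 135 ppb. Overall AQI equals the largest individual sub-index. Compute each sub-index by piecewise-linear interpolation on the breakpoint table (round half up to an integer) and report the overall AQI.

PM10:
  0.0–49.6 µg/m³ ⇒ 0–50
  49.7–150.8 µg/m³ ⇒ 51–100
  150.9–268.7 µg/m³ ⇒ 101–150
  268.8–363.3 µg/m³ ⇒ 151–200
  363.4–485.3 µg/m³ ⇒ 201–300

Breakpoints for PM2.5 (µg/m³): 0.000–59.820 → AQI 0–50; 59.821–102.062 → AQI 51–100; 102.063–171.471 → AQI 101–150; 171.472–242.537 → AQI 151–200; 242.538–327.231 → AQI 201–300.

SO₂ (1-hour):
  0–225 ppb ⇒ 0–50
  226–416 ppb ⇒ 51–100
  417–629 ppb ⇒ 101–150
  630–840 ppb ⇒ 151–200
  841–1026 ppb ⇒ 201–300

PM10 315.9: bracket 268.8–363.3 → index 151–200; slope 49/94.5, offset 47.1.
AQI = 151 + 49/94.5·47.1 ≈ 175.42 ⇒ 175.
PM2.5: row 59.821–102.062 (AQI 51–100). (100−51)·(89.243−59.821)/(102.062−59.821) + 51 = 49·29.422/42.241 + 51 ≈ 85.13 → 85.
SO₂: row 0–225 (AQI 0–50). (50−0)·(135−0)/(225−0) + 0 = 50·135/225 + 0 ≈ 30.00 → 30.
Sub-indices: PM10→175, PM2.5→85, SO₂→30. Overall AQI = max = 175; dominant pollutant is PM10.

175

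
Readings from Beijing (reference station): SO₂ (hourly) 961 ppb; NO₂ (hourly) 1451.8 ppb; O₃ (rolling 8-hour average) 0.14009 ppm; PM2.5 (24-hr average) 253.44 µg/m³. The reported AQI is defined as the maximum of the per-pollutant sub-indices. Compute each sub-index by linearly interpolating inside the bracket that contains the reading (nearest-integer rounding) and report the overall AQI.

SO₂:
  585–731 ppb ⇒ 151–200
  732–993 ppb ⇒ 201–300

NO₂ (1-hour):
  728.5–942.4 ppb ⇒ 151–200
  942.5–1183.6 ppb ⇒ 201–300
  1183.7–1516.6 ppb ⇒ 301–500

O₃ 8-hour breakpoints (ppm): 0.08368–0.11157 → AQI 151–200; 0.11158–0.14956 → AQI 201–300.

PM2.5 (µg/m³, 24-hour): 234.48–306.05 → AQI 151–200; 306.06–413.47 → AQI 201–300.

SO₂: 961 lies in 732–993, so I_lo=201, I_hi=300, C_lo=732, C_hi=993.
(300−201)/(993−732) × (961−732) + 201 = 99/261 × 229 + 201 ≈ 287.86 → 288.
NO₂: 1451.8 ∈ [1183.7, 1516.6] ↔ index [301, 500].
301 + (1451.8−1183.7)·(500−301)/(1516.6−1183.7) = 301 + 268.1·199/332.9 ≈ 461.26, so AQI = 461.
O₃: row 0.11158–0.14956 (AQI 201–300). (300−201)·(0.14009−0.11158)/(0.14956−0.11158) + 201 = 99·0.02851/0.03798 + 201 ≈ 275.32 → 275.
PM2.5: 253.44 lies in 234.48–306.05, so I_lo=151, I_hi=200, C_lo=234.48, C_hi=306.05.
(200−151)/(306.05−234.48) × (253.44−234.48) + 151 = 49/71.57 × 18.96 + 151 ≈ 163.98 → 164.
Sub-indices: SO₂→288, NO₂→461, O₃→275, PM2.5→164. Overall AQI = max = 461; dominant pollutant is NO₂.

461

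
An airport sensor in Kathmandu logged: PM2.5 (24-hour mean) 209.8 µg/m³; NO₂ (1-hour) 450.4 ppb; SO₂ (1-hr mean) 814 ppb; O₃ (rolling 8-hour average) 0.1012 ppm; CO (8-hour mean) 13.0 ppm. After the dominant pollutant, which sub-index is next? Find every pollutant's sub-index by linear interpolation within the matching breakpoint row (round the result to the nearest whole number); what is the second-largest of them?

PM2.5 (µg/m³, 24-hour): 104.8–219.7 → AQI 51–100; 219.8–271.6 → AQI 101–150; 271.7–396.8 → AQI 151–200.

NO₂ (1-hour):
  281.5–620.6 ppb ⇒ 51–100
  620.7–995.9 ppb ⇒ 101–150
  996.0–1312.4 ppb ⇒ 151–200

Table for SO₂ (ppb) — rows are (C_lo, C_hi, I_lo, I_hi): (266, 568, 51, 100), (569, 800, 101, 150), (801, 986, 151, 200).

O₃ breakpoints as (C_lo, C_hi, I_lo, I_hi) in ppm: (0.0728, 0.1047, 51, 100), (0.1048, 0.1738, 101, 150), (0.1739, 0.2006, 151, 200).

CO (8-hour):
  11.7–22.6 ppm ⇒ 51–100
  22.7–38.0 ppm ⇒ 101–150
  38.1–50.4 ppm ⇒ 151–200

PM2.5: 209.8 lies in 104.8–219.7, so I_lo=51, I_hi=100, C_lo=104.8, C_hi=219.7.
(100−51)/(219.7−104.8) × (209.8−104.8) + 51 = 49/114.9 × 105.0 + 51 ≈ 95.78 → 96.
NO₂: 450.4 lies in 281.5–620.6, so I_lo=51, I_hi=100, C_lo=281.5, C_hi=620.6.
(100−51)/(620.6−281.5) × (450.4−281.5) + 51 = 49/339.1 × 168.9 + 51 ≈ 75.41 → 75.
SO₂: 814 ∈ [801, 986] ↔ index [151, 200].
151 + (814−801)·(200−151)/(986−801) = 151 + 13·49/185 ≈ 154.44, so AQI = 154.
O₃: row 0.0728–0.1047 (AQI 51–100). (100−51)·(0.1012−0.0728)/(0.1047−0.0728) + 51 = 49·0.0284/0.0319 + 51 ≈ 94.62 → 95.
CO: 13.0 ∈ [11.7, 22.6] ↔ index [51, 100].
51 + (13.0−11.7)·(100−51)/(22.6−11.7) = 51 + 1.3·49/10.9 ≈ 56.84, so AQI = 57.
Sub-indices: PM2.5→96, NO₂→75, SO₂→154, O₃→95, CO→57. Ranked high→low: 154, 96, 95, 75, 57. Second-highest sub-index = 96.

96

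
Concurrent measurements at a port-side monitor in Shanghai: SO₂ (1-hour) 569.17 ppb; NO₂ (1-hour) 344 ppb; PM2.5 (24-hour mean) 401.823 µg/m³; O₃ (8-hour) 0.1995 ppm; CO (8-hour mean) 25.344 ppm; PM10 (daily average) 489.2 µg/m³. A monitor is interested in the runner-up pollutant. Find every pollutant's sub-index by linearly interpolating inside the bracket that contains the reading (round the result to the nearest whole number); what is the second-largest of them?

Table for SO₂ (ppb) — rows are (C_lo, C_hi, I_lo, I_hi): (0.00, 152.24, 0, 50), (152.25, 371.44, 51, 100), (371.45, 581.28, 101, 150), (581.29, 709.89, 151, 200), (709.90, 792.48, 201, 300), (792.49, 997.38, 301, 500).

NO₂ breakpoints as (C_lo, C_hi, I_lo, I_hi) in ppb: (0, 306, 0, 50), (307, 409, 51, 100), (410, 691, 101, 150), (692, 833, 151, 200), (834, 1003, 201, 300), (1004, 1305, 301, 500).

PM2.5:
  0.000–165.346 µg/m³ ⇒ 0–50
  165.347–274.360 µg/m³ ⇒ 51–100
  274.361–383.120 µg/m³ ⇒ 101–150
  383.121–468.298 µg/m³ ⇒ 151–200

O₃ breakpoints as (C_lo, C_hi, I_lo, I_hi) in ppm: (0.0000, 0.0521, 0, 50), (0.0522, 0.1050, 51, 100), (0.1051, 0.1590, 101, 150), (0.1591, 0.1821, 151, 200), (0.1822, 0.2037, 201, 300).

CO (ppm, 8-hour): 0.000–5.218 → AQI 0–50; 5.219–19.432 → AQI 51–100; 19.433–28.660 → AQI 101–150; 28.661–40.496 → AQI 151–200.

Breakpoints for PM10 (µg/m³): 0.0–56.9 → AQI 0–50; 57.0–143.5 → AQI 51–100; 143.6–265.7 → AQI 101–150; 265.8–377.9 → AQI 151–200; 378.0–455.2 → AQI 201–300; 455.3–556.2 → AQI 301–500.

SO₂: 569.17 lies in 371.45–581.28, so I_lo=101, I_hi=150, C_lo=371.45, C_hi=581.28.
(150−101)/(581.28−371.45) × (569.17−371.45) + 101 = 49/209.83 × 197.72 + 101 ≈ 147.17 → 147.
NO₂ 344: bracket 307–409 → index 51–100; slope 49/102, offset 37.
AQI = 51 + 49/102·37 ≈ 68.77 ⇒ 69.
PM2.5 401.823: bracket 383.121–468.298 → index 151–200; slope 49/85.177, offset 18.702.
AQI = 151 + 49/85.177·18.702 ≈ 161.76 ⇒ 162.
O₃ 0.1995: bracket 0.1822–0.2037 → index 201–300; slope 99/0.0215, offset 0.0173.
AQI = 201 + 99/0.0215·0.0173 ≈ 280.66 ⇒ 281.
CO: 25.344 ∈ [19.433, 28.660] ↔ index [101, 150].
101 + (25.344−19.433)·(150−101)/(28.660−19.433) = 101 + 5.911·49/9.227 ≈ 132.39, so AQI = 132.
PM10: row 455.3–556.2 (AQI 301–500). (500−301)·(489.2−455.3)/(556.2−455.3) + 301 = 199·33.9/100.9 + 301 ≈ 367.86 → 368.
Sub-indices: SO₂→147, NO₂→69, PM2.5→162, O₃→281, CO→132, PM10→368. Ranked high→low: 368, 281, 162, 147, 132, 69. Second-highest sub-index = 281.

281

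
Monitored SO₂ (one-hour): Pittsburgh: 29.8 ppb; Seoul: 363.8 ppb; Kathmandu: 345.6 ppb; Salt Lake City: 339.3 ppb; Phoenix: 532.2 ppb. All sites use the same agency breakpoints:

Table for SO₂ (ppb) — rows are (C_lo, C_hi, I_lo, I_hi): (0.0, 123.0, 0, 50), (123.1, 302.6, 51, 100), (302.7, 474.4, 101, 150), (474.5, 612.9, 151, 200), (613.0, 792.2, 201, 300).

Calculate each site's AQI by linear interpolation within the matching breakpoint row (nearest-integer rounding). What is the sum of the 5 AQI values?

Pittsburgh: 29.8 lies in 0.0–123.0, so I_lo=0, I_hi=50, C_lo=0.0, C_hi=123.0.
(50−0)/(123.0−0.0) × (29.8−0.0) + 0 = 50/123.0 × 29.8 + 0 ≈ 12.11 → 12.
Seoul 363.8: bracket 302.7–474.4 → index 101–150; slope 49/171.7, offset 61.1.
AQI = 101 + 49/171.7·61.1 ≈ 118.44 ⇒ 118.
Kathmandu: row 302.7–474.4 (AQI 101–150). (150−101)·(345.6−302.7)/(474.4−302.7) + 101 = 49·42.9/171.7 + 101 ≈ 113.24 → 113.
Salt Lake City: 339.3 ∈ [302.7, 474.4] ↔ index [101, 150].
101 + (339.3−302.7)·(150−101)/(474.4−302.7) = 101 + 36.6·49/171.7 ≈ 111.44, so AQI = 111.
Phoenix: row 474.5–612.9 (AQI 151–200). (200−151)·(532.2−474.5)/(612.9−474.5) + 151 = 49·57.7/138.4 + 151 ≈ 171.43 → 171.
AQIs: Pittsburgh=12, Seoul=118, Kathmandu=113, Salt Lake City=111, Phoenix=171. Sum = 12 + 118 + 113 + 111 + 171 = 525.

525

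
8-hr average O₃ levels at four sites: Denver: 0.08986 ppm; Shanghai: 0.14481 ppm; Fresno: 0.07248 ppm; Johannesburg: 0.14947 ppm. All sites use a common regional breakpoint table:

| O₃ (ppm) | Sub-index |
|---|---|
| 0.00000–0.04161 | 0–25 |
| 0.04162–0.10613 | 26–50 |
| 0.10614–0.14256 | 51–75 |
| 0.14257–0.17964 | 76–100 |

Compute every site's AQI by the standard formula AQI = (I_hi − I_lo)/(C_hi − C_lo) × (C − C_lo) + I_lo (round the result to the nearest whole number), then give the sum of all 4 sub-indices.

238

Denver: row 0.04162–0.10613 (AQI 26–50). (50−26)·(0.08986−0.04162)/(0.10613−0.04162) + 26 = 24·0.04824/0.06451 + 26 ≈ 43.95 → 44.
Shanghai: row 0.14257–0.17964 (AQI 76–100). (100−76)·(0.14481−0.14257)/(0.17964−0.14257) + 76 = 24·0.00224/0.03707 + 76 ≈ 77.45 → 77.
Fresno: 0.07248 lies in 0.04162–0.10613, so I_lo=26, I_hi=50, C_lo=0.04162, C_hi=0.10613.
(50−26)/(0.10613−0.04162) × (0.07248−0.04162) + 26 = 24/0.06451 × 0.03086 + 26 ≈ 37.48 → 37.
Johannesburg: row 0.14257–0.17964 (AQI 76–100). (100−76)·(0.14947−0.14257)/(0.17964−0.14257) + 76 = 24·0.00690/0.03707 + 76 ≈ 80.47 → 80.
AQIs: Denver=44, Shanghai=77, Fresno=37, Johannesburg=80. Sum = 44 + 77 + 37 + 80 = 238.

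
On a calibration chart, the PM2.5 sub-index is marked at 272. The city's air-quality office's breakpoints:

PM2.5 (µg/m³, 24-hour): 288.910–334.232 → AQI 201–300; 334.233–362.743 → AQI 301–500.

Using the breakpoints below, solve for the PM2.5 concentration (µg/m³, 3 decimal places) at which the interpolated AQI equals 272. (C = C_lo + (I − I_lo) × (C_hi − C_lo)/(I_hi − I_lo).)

AQI 272 lies in the 201–300 band, which corresponds to 288.910–334.232 µg/m³.
C = 288.910 + (272−201)×(334.232−288.910)/(300−201) = 288.910 + 71×45.322/99 ≈ 321.41366 µg/m³ → 321.414 µg/m³ to 3 dp.

321.414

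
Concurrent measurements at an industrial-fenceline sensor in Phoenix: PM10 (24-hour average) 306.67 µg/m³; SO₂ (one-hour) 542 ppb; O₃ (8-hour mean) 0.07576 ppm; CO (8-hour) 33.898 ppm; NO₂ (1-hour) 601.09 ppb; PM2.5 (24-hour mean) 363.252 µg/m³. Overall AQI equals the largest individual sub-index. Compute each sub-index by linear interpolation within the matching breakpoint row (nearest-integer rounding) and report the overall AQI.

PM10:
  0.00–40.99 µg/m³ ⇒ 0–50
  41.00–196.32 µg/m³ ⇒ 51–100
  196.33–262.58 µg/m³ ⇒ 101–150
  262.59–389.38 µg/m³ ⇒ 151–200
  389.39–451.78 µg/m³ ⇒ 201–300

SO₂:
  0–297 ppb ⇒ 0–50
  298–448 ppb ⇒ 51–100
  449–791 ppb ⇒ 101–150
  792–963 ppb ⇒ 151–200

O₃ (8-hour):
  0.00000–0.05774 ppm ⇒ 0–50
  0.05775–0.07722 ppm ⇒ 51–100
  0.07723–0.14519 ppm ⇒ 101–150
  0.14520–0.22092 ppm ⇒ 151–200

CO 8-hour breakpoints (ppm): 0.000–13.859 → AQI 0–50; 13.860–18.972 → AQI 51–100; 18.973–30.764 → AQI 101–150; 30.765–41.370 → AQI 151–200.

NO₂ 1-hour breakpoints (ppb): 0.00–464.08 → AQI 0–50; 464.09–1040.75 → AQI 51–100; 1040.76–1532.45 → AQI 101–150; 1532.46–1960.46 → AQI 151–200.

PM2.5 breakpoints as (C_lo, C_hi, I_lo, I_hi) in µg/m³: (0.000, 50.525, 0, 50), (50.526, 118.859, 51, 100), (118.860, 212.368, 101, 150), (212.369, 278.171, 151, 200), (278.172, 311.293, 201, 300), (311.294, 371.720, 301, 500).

PM10 306.67: bracket 262.59–389.38 → index 151–200; slope 49/126.79, offset 44.08.
AQI = 151 + 49/126.79·44.08 ≈ 168.04 ⇒ 168.
SO₂ 542: bracket 449–791 → index 101–150; slope 49/342, offset 93.
AQI = 101 + 49/342·93 ≈ 114.32 ⇒ 114.
O₃: 0.07576 ∈ [0.05775, 0.07722] ↔ index [51, 100].
51 + (0.07576−0.05775)·(100−51)/(0.07722−0.05775) = 51 + 0.01801·49/0.01947 ≈ 96.33, so AQI = 96.
CO: 33.898 ∈ [30.765, 41.370] ↔ index [151, 200].
151 + (33.898−30.765)·(200−151)/(41.370−30.765) = 151 + 3.133·49/10.605 ≈ 165.48, so AQI = 165.
NO₂ 601.09: bracket 464.09–1040.75 → index 51–100; slope 49/576.66, offset 137.00.
AQI = 51 + 49/576.66·137.00 ≈ 62.64 ⇒ 63.
PM2.5: 363.252 ∈ [311.294, 371.720] ↔ index [301, 500].
301 + (363.252−311.294)·(500−301)/(371.720−311.294) = 301 + 51.958·199/60.426 ≈ 472.11, so AQI = 472.
Sub-indices: PM10→168, SO₂→114, O₃→96, CO→165, NO₂→63, PM2.5→472. Overall AQI = max = 472; dominant pollutant is PM2.5.

472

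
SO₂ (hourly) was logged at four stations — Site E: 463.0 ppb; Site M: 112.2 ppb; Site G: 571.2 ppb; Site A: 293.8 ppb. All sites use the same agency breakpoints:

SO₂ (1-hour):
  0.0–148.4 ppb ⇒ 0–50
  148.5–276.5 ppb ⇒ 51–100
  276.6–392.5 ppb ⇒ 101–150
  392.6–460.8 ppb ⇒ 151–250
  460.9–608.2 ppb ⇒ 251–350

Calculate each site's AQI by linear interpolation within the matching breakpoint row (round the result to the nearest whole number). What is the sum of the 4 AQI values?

723

Site E: 463.0 ∈ [460.9, 608.2] ↔ index [251, 350].
251 + (463.0−460.9)·(350−251)/(608.2−460.9) = 251 + 2.1·99/147.3 ≈ 252.41, so AQI = 252.
Site M: row 0.0–148.4 (AQI 0–50). (50−0)·(112.2−0.0)/(148.4−0.0) + 0 = 50·112.2/148.4 + 0 ≈ 37.80 → 38.
Site G: 571.2 ∈ [460.9, 608.2] ↔ index [251, 350].
251 + (571.2−460.9)·(350−251)/(608.2−460.9) = 251 + 110.3·99/147.3 ≈ 325.13, so AQI = 325.
Site A: 293.8 lies in 276.6–392.5, so I_lo=101, I_hi=150, C_lo=276.6, C_hi=392.5.
(150−101)/(392.5−276.6) × (293.8−276.6) + 101 = 49/115.9 × 17.2 + 101 ≈ 108.27 → 108.
AQIs: Site E=252, Site M=38, Site G=325, Site A=108. Sum = 252 + 38 + 325 + 108 = 723.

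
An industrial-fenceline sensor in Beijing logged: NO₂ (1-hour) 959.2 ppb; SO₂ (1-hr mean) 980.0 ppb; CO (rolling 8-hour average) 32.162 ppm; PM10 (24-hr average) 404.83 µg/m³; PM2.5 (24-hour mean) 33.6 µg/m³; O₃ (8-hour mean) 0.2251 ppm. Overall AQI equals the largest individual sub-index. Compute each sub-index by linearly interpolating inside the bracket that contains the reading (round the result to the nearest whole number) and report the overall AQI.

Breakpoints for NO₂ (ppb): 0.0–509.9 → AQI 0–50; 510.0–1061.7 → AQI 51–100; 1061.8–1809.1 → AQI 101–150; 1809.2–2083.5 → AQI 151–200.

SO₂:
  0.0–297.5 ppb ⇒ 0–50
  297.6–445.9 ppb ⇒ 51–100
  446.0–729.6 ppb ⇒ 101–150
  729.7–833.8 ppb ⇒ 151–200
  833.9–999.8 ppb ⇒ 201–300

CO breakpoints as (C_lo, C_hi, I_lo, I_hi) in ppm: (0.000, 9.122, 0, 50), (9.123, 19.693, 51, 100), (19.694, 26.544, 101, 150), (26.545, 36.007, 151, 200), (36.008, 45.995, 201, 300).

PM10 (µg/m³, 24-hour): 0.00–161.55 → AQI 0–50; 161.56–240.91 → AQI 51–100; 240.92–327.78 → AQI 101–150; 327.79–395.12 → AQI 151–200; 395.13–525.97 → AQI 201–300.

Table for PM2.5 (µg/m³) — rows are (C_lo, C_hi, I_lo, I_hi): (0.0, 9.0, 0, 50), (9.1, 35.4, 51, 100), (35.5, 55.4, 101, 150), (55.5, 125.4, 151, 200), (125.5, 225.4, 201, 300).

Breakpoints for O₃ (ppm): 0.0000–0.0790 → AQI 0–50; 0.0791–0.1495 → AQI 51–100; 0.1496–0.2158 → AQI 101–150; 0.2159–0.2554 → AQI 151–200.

288

NO₂: 959.2 lies in 510.0–1061.7, so I_lo=51, I_hi=100, C_lo=510.0, C_hi=1061.7.
(100−51)/(1061.7−510.0) × (959.2−510.0) + 51 = 49/551.7 × 449.2 + 51 ≈ 90.90 → 91.
SO₂: 980.0 lies in 833.9–999.8, so I_lo=201, I_hi=300, C_lo=833.9, C_hi=999.8.
(300−201)/(999.8−833.9) × (980.0−833.9) + 201 = 99/165.9 × 146.1 + 201 ≈ 288.18 → 288.
CO 32.162: bracket 26.545–36.007 → index 151–200; slope 49/9.462, offset 5.617.
AQI = 151 + 49/9.462·5.617 ≈ 180.09 ⇒ 180.
PM10: 404.83 lies in 395.13–525.97, so I_lo=201, I_hi=300, C_lo=395.13, C_hi=525.97.
(300−201)/(525.97−395.13) × (404.83−395.13) + 201 = 99/130.84 × 9.70 + 201 ≈ 208.34 → 208.
PM2.5: 33.6 lies in 9.1–35.4, so I_lo=51, I_hi=100, C_lo=9.1, C_hi=35.4.
(100−51)/(35.4−9.1) × (33.6−9.1) + 51 = 49/26.3 × 24.5 + 51 ≈ 96.65 → 97.
O₃: 0.2251 lies in 0.2159–0.2554, so I_lo=151, I_hi=200, C_lo=0.2159, C_hi=0.2554.
(200−151)/(0.2554−0.2159) × (0.2251−0.2159) + 151 = 49/0.0395 × 0.0092 + 151 ≈ 162.41 → 162.
Sub-indices: NO₂→91, SO₂→288, CO→180, PM10→208, PM2.5→97, O₃→162. Overall AQI = max = 288; dominant pollutant is SO₂.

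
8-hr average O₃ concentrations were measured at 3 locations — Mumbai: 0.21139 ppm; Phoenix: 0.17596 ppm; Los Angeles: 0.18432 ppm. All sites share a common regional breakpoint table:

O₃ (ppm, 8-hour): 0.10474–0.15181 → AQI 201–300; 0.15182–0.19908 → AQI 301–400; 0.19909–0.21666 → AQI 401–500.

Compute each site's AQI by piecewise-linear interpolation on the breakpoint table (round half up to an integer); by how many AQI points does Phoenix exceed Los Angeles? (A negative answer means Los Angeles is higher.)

-17

Mumbai: row 0.19909–0.21666 (AQI 401–500). (500−401)·(0.21139−0.19909)/(0.21666−0.19909) + 401 = 99·0.01230/0.01757 + 401 ≈ 470.31 → 470.
Phoenix: 0.17596 ∈ [0.15182, 0.19908] ↔ index [301, 400].
301 + (0.17596−0.15182)·(400−301)/(0.19908−0.15182) = 301 + 0.02414·99/0.04726 ≈ 351.57, so AQI = 352.
Los Angeles: 0.18432 ∈ [0.15182, 0.19908] ↔ index [301, 400].
301 + (0.18432−0.15182)·(400−301)/(0.19908−0.15182) = 301 + 0.03250·99/0.04726 ≈ 369.08, so AQI = 369.
AQIs: Mumbai=470, Phoenix=352, Los Angeles=369. Phoenix (352) − Los Angeles (369) = -17.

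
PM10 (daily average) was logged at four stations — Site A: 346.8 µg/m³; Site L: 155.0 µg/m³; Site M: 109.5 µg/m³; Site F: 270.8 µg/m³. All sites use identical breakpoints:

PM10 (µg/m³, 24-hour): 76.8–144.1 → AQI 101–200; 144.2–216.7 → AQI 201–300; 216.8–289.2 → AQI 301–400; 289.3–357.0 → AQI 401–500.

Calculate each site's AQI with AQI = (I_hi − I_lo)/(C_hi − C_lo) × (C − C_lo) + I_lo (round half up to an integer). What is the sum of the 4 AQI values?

1225

Site A 346.8: bracket 289.3–357.0 → index 401–500; slope 99/67.7, offset 57.5.
AQI = 401 + 99/67.7·57.5 ≈ 485.08 ⇒ 485.
Site L: row 144.2–216.7 (AQI 201–300). (300−201)·(155.0−144.2)/(216.7−144.2) + 201 = 99·10.8/72.5 + 201 ≈ 215.75 → 216.
Site M 109.5: bracket 76.8–144.1 → index 101–200; slope 99/67.3, offset 32.7.
AQI = 101 + 99/67.3·32.7 ≈ 149.10 ⇒ 149.
Site F 270.8: bracket 216.8–289.2 → index 301–400; slope 99/72.4, offset 54.0.
AQI = 301 + 99/72.4·54.0 ≈ 374.84 ⇒ 375.
AQIs: Site A=485, Site L=216, Site M=149, Site F=375. Sum = 485 + 216 + 149 + 375 = 1225.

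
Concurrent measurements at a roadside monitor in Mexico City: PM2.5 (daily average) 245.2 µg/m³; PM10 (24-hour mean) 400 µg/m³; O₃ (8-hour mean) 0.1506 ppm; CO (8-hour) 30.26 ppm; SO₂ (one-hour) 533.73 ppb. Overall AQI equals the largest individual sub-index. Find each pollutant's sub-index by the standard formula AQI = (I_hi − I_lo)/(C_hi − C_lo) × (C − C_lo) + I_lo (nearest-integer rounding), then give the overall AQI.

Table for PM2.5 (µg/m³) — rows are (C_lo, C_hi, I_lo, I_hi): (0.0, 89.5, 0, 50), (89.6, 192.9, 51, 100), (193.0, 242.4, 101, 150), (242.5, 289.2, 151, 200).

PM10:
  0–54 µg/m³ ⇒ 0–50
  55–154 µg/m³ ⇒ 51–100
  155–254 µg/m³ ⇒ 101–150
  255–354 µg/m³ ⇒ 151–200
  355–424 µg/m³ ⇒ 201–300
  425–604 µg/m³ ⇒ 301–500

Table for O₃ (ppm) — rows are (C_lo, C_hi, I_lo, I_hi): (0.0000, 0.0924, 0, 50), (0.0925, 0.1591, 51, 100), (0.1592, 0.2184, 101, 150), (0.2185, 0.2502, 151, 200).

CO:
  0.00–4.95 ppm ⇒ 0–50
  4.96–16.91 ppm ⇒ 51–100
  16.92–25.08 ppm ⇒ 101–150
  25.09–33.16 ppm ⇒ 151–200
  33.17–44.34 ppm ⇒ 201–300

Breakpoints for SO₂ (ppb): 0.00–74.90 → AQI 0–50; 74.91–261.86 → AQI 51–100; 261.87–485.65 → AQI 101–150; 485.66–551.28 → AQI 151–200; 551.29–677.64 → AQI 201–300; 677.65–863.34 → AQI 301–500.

PM2.5: 245.2 ∈ [242.5, 289.2] ↔ index [151, 200].
151 + (245.2−242.5)·(200−151)/(289.2−242.5) = 151 + 2.7·49/46.7 ≈ 153.83, so AQI = 154.
PM10: 400 lies in 355–424, so I_lo=201, I_hi=300, C_lo=355, C_hi=424.
(300−201)/(424−355) × (400−355) + 201 = 99/69 × 45 + 201 ≈ 265.57 → 266.
O₃ 0.1506: bracket 0.0925–0.1591 → index 51–100; slope 49/0.0666, offset 0.0581.
AQI = 51 + 49/0.0666·0.0581 ≈ 93.75 ⇒ 94.
CO: 30.26 lies in 25.09–33.16, so I_lo=151, I_hi=200, C_lo=25.09, C_hi=33.16.
(200−151)/(33.16−25.09) × (30.26−25.09) + 151 = 49/8.07 × 5.17 + 151 ≈ 182.39 → 182.
SO₂: 533.73 ∈ [485.66, 551.28] ↔ index [151, 200].
151 + (533.73−485.66)·(200−151)/(551.28−485.66) = 151 + 48.07·49/65.62 ≈ 186.90, so AQI = 187.
Sub-indices: PM2.5→154, PM10→266, O₃→94, CO→182, SO₂→187. Overall AQI = max = 266; dominant pollutant is PM10.

266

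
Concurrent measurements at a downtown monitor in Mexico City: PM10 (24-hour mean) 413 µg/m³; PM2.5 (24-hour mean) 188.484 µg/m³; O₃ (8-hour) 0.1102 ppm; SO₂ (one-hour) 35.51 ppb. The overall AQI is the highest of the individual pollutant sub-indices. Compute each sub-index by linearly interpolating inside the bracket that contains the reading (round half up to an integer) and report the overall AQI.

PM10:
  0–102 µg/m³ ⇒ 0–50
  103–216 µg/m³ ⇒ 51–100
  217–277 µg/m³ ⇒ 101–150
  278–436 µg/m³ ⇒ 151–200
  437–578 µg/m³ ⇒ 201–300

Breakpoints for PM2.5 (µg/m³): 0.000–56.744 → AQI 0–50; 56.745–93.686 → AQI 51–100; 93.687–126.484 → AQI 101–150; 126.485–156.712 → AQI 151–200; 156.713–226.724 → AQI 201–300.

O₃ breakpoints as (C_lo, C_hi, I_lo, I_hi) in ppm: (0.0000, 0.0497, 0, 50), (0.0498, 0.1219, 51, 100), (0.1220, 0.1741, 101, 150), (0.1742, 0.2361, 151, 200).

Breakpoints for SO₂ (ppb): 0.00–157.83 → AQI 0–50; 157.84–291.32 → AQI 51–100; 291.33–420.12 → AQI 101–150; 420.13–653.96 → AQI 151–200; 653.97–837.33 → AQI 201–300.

PM10: 413 lies in 278–436, so I_lo=151, I_hi=200, C_lo=278, C_hi=436.
(200−151)/(436−278) × (413−278) + 151 = 49/158 × 135 + 151 ≈ 192.87 → 193.
PM2.5: 188.484 ∈ [156.713, 226.724] ↔ index [201, 300].
201 + (188.484−156.713)·(300−201)/(226.724−156.713) = 201 + 31.771·99/70.011 ≈ 245.93, so AQI = 246.
O₃: row 0.0498–0.1219 (AQI 51–100). (100−51)·(0.1102−0.0498)/(0.1219−0.0498) + 51 = 49·0.0604/0.0721 + 51 ≈ 92.05 → 92.
SO₂: 35.51 ∈ [0.00, 157.83] ↔ index [0, 50].
0 + (35.51−0.00)·(50−0)/(157.83−0.00) = 0 + 35.51·50/157.83 ≈ 11.25, so AQI = 11.
Sub-indices: PM10→193, PM2.5→246, O₃→92, SO₂→11. Overall AQI = max = 246; dominant pollutant is PM2.5.

246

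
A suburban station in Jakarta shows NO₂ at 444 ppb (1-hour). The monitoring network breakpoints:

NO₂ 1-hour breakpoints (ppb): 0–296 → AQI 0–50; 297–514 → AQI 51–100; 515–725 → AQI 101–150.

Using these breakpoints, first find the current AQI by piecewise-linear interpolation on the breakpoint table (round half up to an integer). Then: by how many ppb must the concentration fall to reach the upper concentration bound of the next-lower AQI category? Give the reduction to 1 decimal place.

148.0

NO₂: row 297–514 (AQI 51–100). (100−51)·(444−297)/(514−297) + 51 = 49·147/217 + 51 ≈ 84.19 → 84.
Current AQI 84 is in the Moderate range (51–100). The next-lower category tops out at AQI 50, whose upper concentration bound is 296 ppb.
Reduction needed = 444 − 296 = 148.0 ppb.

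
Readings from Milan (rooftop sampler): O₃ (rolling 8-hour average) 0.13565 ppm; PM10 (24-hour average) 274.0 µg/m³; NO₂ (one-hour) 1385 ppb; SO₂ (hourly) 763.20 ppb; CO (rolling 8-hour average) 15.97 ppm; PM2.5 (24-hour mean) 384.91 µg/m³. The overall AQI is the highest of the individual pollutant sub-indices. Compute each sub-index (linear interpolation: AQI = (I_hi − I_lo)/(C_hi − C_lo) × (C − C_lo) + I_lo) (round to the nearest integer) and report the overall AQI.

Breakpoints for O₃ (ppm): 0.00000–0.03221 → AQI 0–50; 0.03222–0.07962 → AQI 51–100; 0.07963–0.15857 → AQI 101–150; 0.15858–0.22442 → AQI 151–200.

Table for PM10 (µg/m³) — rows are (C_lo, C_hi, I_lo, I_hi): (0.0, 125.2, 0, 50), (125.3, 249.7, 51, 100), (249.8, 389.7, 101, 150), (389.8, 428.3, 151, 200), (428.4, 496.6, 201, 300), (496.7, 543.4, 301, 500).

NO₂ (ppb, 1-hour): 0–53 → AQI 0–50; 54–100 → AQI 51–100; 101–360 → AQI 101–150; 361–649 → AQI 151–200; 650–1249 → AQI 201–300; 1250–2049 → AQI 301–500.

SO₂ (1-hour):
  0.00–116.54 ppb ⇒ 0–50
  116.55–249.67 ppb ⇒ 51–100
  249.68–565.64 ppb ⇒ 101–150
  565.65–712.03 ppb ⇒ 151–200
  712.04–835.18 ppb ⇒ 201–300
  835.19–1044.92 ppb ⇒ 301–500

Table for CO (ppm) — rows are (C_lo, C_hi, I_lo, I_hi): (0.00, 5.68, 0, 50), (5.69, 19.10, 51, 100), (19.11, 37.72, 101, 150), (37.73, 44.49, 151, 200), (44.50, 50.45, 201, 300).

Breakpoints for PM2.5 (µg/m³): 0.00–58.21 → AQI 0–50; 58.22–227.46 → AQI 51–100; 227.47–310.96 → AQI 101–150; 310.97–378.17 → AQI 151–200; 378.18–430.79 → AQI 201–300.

335

O₃: 0.13565 ∈ [0.07963, 0.15857] ↔ index [101, 150].
101 + (0.13565−0.07963)·(150−101)/(0.15857−0.07963) = 101 + 0.05602·49/0.07894 ≈ 135.77, so AQI = 136.
PM10: 274.0 lies in 249.8–389.7, so I_lo=101, I_hi=150, C_lo=249.8, C_hi=389.7.
(150−101)/(389.7−249.8) × (274.0−249.8) + 101 = 49/139.9 × 24.2 + 101 ≈ 109.48 → 109.
NO₂ 1385: bracket 1250–2049 → index 301–500; slope 199/799, offset 135.
AQI = 301 + 199/799·135 ≈ 334.62 ⇒ 335.
SO₂: 763.20 lies in 712.04–835.18, so I_lo=201, I_hi=300, C_lo=712.04, C_hi=835.18.
(300−201)/(835.18−712.04) × (763.20−712.04) + 201 = 99/123.14 × 51.16 + 201 ≈ 242.13 → 242.
CO: 15.97 lies in 5.69–19.10, so I_lo=51, I_hi=100, C_lo=5.69, C_hi=19.10.
(100−51)/(19.10−5.69) × (15.97−5.69) + 51 = 49/13.41 × 10.28 + 51 ≈ 88.56 → 89.
PM2.5: row 378.18–430.79 (AQI 201–300). (300−201)·(384.91−378.18)/(430.79−378.18) + 201 = 99·6.73/52.61 + 201 ≈ 213.66 → 214.
Sub-indices: O₃→136, PM10→109, NO₂→335, SO₂→242, CO→89, PM2.5→214. Overall AQI = max = 335; dominant pollutant is NO₂.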